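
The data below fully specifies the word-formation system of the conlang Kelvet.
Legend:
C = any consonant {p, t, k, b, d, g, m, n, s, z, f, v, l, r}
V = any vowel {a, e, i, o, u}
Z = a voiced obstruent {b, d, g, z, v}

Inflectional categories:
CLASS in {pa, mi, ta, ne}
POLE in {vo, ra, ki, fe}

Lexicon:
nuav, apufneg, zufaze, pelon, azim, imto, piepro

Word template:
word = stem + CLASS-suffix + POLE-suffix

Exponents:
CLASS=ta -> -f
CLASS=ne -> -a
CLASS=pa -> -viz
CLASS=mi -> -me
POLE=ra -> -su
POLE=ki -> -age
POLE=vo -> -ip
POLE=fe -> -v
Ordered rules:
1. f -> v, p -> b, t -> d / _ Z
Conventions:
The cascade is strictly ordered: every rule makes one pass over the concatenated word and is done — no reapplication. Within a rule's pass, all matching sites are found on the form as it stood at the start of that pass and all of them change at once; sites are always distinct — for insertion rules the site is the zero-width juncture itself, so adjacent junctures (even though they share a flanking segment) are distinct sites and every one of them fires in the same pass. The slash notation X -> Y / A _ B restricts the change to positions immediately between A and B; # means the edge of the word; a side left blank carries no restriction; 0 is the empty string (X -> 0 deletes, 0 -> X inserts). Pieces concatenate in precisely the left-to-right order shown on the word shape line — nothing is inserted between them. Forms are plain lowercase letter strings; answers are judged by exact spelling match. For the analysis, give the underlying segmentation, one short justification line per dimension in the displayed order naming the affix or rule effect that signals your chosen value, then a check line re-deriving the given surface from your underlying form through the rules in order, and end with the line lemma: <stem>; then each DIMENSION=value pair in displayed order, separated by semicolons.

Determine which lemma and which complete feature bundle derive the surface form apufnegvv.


underlying: apufneg-f-v
CLASS=ta - signalled by the affix -f
POLE=fe - signalled by the affix -v
check: apufnegfv -> apufnegvv
lemma: apufneg; CLASS=ta; POLE=fe


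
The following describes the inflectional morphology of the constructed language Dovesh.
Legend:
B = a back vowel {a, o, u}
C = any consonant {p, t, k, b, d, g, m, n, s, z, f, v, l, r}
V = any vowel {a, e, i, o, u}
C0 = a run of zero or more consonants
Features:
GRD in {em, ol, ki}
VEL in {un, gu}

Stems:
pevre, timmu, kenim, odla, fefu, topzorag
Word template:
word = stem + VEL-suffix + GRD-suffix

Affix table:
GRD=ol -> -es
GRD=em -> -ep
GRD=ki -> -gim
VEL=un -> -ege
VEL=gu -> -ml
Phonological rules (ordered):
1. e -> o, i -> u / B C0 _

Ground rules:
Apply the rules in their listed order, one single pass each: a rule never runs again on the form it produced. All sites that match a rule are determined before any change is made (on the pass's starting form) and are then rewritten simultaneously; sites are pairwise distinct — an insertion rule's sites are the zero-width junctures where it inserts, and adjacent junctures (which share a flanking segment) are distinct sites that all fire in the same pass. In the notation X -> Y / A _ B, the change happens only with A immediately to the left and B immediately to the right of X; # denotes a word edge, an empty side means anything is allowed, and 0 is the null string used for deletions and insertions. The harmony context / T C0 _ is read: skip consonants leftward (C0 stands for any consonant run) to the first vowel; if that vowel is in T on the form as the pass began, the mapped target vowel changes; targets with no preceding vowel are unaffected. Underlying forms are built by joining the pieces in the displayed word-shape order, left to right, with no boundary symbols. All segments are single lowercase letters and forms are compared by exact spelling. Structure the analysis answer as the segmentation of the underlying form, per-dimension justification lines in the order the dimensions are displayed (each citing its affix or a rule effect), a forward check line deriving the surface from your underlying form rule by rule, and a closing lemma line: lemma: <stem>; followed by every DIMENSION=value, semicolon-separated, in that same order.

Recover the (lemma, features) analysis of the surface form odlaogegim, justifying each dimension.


underlying: odla-ege-gim
GRD=ki - signalled by the affix -gim
VEL=un - signalled by the affix -ege
check: odlaegegim -> odlaogegim
lemma: odla; GRD=ki; VEL=un


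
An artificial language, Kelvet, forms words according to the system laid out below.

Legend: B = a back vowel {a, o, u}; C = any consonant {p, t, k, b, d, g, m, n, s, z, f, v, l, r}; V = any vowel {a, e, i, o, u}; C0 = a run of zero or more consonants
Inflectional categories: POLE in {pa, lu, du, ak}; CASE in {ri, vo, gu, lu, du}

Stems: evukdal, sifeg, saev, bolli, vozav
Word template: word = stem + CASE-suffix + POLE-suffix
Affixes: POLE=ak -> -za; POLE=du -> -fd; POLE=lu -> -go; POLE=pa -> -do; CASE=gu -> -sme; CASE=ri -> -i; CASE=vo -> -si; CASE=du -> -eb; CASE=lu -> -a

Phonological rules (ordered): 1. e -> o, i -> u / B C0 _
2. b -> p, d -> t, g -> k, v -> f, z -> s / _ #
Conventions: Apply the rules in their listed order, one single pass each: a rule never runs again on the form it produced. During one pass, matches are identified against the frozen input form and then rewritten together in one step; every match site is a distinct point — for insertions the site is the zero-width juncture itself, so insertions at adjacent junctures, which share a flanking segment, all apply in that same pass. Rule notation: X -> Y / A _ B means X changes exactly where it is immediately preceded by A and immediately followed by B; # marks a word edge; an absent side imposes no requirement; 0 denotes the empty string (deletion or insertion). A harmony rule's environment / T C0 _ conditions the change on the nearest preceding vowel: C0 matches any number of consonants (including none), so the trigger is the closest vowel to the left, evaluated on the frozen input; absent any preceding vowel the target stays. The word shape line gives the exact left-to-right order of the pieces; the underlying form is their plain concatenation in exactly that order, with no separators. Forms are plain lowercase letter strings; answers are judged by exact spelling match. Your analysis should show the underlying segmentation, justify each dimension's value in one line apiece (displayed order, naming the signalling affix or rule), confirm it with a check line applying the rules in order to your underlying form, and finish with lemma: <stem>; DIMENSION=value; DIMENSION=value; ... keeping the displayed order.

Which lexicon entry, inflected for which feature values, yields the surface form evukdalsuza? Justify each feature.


underlying: evukdal-si-za
POLE=ak - signalled by the affix -za
CASE=vo - signalled by the affix -si
check: evukdalsiza -> evukdalsuza -> evukdalsuza
lemma: evukdal; POLE=ak; CASE=vo


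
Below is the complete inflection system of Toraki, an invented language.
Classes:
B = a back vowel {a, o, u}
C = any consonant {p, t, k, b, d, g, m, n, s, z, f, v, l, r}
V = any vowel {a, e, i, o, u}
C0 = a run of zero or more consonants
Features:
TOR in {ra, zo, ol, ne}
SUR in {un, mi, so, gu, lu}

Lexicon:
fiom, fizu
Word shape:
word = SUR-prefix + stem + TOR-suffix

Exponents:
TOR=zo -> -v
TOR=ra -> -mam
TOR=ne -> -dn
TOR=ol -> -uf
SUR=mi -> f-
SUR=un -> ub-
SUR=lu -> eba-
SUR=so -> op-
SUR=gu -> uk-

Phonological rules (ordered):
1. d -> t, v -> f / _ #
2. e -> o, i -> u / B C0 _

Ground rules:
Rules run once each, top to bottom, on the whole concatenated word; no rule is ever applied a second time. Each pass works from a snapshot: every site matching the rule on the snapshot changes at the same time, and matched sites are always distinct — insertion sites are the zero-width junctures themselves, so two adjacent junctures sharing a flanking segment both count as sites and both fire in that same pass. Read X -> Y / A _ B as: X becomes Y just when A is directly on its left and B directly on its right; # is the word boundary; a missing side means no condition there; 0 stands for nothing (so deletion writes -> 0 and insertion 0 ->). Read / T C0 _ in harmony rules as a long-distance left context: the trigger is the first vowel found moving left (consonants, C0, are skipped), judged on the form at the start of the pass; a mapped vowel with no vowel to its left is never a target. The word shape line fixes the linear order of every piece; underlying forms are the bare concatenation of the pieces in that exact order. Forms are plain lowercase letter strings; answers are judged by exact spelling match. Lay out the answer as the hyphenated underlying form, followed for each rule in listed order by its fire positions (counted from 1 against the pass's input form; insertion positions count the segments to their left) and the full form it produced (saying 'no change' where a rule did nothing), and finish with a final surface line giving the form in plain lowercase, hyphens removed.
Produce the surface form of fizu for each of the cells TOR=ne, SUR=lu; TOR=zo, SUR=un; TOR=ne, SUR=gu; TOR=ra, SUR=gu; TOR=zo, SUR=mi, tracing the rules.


cell TOR=ne, SUR=lu:
underlying: eba-fizu-dn
1. d -> t, v -> f / _ #: no change
2. e -> o, i -> u / B C0 _: fires at position(s) 5: ebafuzudn
surface: ebafuzudn

cell TOR=zo, SUR=un:
underlying: ub-fizu-v
1. d -> t, v -> f / _ #: fires at position(s) 7: ubfizuf
2. e -> o, i -> u / B C0 _: fires at position(s) 4: ubfuzuf
surface: ubfuzuf

cell TOR=ne, SUR=gu:
underlying: uk-fizu-dn
1. d -> t, v -> f / _ #: no change
2. e -> o, i -> u / B C0 _: fires at position(s) 4: ukfuzudn
surface: ukfuzudn

cell TOR=ra, SUR=gu:
underlying: uk-fizu-mam
1. d -> t, v -> f / _ #: no change
2. e -> o, i -> u / B C0 _: fires at position(s) 4: ukfuzumam
surface: ukfuzumam

cell TOR=zo, SUR=mi:
underlying: f-fizu-v
1. d -> t, v -> f / _ #: fires at position(s) 6: ffizuf
2. e -> o, i -> u / B C0 _: no change
surface: ffizuf


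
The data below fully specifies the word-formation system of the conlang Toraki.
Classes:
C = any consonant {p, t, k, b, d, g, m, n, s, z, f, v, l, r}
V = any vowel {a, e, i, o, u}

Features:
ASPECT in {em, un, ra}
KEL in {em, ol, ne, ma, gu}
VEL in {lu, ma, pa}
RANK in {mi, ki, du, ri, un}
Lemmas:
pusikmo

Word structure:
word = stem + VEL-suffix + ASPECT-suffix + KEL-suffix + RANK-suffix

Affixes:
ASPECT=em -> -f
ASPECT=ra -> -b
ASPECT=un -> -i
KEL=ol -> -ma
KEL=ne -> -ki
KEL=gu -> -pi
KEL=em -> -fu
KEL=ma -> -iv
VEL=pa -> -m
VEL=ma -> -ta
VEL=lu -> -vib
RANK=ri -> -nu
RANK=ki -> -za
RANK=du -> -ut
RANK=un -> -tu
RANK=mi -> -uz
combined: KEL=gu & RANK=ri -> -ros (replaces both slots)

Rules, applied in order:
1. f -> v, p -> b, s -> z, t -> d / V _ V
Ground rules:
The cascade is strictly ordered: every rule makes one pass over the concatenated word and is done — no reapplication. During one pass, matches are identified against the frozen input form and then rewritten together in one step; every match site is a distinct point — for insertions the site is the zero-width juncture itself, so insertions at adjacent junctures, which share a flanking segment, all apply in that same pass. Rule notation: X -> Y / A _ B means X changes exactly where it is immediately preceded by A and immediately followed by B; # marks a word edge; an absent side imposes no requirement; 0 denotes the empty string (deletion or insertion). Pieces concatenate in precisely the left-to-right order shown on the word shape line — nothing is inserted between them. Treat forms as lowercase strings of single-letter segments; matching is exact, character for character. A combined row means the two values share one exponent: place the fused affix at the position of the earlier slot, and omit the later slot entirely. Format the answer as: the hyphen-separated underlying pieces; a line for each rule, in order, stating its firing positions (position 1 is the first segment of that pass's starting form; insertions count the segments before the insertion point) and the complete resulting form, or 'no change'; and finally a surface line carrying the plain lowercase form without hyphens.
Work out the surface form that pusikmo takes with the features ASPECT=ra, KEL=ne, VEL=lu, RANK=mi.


underlying: pusikmo-vib-b-ki-uz
1. f -> v, p -> b, s -> z, t -> d / V _ V: fires at position(s) 3: puzikmovibbkiuz
surface: puzikmovibbkiuz


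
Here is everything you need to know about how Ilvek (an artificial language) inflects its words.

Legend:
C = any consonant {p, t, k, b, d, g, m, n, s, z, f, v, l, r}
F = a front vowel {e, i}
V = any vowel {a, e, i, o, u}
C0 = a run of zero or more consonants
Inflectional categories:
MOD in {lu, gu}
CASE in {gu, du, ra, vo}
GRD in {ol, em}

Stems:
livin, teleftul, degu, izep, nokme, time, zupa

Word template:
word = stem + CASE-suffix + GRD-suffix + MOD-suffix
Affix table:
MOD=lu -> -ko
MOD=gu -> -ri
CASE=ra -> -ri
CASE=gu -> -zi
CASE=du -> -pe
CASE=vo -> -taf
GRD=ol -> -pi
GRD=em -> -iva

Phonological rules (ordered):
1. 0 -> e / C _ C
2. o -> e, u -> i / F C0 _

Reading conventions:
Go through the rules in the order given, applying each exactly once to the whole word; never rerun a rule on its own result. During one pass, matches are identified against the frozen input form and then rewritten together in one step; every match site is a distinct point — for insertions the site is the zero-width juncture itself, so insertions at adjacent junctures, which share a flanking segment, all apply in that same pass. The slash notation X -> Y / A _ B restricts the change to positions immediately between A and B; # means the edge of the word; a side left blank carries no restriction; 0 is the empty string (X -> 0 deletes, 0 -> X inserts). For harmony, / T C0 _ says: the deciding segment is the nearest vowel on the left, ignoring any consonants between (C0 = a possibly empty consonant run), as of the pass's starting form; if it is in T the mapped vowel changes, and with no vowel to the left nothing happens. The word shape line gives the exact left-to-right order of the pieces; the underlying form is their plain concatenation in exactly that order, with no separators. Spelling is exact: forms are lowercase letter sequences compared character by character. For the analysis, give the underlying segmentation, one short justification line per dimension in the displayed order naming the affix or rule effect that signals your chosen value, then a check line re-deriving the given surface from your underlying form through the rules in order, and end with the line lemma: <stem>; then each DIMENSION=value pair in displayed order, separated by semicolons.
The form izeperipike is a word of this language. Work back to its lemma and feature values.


underlying: izep-ri-pi-ko
MOD=lu - signalled by the affix -ko
CASE=ra - signalled by the affix -ri
GRD=ol - signalled by the affix -pi
check: izepripiko -> izeperipiko -> izeperipike
lemma: izep; MOD=lu; CASE=ra; GRD=ol


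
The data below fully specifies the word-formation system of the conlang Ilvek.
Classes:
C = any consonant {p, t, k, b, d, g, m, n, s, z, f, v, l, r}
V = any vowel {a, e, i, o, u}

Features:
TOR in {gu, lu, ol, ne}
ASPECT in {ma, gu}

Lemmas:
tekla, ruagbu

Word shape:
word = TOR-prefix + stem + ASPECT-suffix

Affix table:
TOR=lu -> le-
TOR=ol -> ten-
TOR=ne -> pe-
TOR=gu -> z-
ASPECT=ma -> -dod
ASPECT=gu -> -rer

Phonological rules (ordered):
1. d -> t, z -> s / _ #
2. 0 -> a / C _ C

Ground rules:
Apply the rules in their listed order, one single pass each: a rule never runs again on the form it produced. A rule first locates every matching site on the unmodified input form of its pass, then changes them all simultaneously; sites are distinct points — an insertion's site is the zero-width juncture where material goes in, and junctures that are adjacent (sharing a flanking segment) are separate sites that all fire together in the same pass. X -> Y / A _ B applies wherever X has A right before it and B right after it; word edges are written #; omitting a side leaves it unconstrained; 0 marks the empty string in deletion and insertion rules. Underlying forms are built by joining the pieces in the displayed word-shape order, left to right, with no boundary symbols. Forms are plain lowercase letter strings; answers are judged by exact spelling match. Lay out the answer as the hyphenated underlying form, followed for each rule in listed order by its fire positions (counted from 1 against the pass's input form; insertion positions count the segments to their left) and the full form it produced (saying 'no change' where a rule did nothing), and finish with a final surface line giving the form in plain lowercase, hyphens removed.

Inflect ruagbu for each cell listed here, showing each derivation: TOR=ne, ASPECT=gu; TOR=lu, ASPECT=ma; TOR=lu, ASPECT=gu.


cell TOR=ne, ASPECT=gu:
underlying: pe-ruagbu-rer
1. d -> t, z -> s / _ #: no change
2. 0 -> a / C _ C: inserts after position(s) 6: peruagaburer
surface: peruagaburer

cell TOR=lu, ASPECT=ma:
underlying: le-ruagbu-dod
1. d -> t, z -> s / _ #: fires at position(s) 11: leruagbudot
2. 0 -> a / C _ C: inserts after position(s) 6: leruagabudot
surface: leruagabudot

cell TOR=lu, ASPECT=gu:
underlying: le-ruagbu-rer
1. d -> t, z -> s / _ #: no change
2. 0 -> a / C _ C: inserts after position(s) 6: leruagaburer
surface: leruagaburer


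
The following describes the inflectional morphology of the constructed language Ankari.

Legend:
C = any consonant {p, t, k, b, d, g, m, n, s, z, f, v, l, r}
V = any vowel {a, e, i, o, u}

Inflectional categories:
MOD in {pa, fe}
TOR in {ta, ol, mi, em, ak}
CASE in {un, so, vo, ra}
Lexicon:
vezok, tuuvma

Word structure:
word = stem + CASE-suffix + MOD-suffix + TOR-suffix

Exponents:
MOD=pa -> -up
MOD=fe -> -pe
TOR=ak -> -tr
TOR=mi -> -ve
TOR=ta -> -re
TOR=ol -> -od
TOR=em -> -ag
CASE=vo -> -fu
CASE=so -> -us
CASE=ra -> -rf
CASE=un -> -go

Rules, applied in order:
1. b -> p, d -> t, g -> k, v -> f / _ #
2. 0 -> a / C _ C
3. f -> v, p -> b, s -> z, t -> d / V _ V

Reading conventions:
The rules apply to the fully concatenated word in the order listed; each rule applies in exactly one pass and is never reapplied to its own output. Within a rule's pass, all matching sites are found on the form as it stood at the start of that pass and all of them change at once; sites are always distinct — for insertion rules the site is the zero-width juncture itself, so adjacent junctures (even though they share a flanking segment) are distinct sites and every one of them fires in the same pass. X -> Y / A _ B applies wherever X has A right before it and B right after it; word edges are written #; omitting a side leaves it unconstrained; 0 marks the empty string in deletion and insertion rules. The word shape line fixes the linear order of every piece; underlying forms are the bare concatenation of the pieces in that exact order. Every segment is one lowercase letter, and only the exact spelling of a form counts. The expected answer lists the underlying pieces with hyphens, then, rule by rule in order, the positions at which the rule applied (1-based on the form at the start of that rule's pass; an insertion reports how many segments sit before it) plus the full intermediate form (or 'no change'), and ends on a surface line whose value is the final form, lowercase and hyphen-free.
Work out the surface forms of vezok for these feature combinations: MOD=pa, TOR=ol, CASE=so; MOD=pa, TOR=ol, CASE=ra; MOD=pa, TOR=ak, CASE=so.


cell MOD=pa, TOR=ol, CASE=so:
underlying: vezok-us-up-od
1. b -> p, d -> t, g -> k, v -> f / _ #: fires at position(s) 11: vezokusupot
2. 0 -> a / C _ C: no change
3. f -> v, p -> b, s -> z, t -> d / V _ V: fires at position(s) 7, 9: vezokuzubot
surface: vezokuzubot

cell MOD=pa, TOR=ol, CASE=ra:
underlying: vezok-rf-up-od
1. b -> p, d -> t, g -> k, v -> f / _ #: fires at position(s) 11: vezokrfupot
2. 0 -> a / C _ C: inserts after position(s) 5, 6: vezokarafupot
3. f -> v, p -> b, s -> z, t -> d / V _ V: fires at position(s) 9, 11: vezokaravubot
surface: vezokaravubot

cell MOD=pa, TOR=ak, CASE=so:
underlying: vezok-us-up-tr
1. b -> p, d -> t, g -> k, v -> f / _ #: no change
2. 0 -> a / C _ C: inserts after position(s) 9, 10: vezokusupatar
3. f -> v, p -> b, s -> z, t -> d / V _ V: fires at position(s) 7, 9, 11: vezokuzubadar
surface: vezokuzubadar


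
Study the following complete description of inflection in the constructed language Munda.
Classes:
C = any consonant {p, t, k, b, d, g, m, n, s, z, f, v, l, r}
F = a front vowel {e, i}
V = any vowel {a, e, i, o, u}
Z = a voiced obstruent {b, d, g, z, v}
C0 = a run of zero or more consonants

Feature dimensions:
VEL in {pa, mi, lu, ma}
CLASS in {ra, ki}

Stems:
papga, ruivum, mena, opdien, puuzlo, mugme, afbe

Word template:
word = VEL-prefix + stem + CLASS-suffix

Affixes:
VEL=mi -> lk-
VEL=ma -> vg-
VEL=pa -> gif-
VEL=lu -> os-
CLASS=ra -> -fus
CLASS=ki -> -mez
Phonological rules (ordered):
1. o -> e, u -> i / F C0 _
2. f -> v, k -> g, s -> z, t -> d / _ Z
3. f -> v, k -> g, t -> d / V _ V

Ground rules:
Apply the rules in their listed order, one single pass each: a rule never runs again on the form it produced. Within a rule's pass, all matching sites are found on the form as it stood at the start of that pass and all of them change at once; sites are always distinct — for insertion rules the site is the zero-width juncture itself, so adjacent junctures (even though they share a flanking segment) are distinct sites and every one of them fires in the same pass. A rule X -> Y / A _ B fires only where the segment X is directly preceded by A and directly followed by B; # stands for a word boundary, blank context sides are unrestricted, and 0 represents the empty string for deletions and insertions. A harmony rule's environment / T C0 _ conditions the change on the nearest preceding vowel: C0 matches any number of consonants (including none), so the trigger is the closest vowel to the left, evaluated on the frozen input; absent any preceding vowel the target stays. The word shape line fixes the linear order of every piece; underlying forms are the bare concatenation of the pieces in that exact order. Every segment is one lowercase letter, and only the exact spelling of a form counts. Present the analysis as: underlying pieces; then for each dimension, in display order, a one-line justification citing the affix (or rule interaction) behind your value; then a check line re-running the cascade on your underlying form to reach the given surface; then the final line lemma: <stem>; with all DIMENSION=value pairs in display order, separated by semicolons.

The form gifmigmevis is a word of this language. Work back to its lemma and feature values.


underlying: gif-mugme-fus
VEL=pa - signalled by the affix gif-
CLASS=ra - signalled by the affix -fus
check: gifmugmefus -> gifmigmefis -> gifmigmefis -> gifmigmevis
lemma: mugme; VEL=pa; CLASS=ra


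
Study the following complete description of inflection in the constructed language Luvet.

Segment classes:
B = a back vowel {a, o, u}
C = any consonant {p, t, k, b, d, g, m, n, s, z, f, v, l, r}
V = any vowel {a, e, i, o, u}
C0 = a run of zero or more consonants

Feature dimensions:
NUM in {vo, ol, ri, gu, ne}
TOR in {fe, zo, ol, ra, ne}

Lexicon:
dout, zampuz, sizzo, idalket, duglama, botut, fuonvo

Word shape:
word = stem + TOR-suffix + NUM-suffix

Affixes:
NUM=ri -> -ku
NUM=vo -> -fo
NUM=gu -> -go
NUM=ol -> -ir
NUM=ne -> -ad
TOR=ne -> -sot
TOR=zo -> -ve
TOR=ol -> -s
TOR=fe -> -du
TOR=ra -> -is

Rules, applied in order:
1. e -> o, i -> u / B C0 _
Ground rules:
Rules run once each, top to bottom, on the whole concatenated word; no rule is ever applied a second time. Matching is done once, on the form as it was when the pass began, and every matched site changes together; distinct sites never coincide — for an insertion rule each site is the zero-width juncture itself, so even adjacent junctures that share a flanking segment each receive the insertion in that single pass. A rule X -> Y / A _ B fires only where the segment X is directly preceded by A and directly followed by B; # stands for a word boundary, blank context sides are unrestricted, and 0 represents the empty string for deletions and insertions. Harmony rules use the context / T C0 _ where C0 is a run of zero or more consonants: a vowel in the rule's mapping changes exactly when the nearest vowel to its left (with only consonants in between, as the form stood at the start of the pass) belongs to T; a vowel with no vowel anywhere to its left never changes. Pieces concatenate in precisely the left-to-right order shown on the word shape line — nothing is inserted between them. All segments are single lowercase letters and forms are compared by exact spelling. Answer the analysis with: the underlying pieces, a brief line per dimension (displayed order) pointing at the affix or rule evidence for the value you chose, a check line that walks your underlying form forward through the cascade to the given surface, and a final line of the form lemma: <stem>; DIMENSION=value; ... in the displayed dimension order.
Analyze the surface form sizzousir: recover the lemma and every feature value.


underlying: sizzo-is-ir
NUM=ol - signalled by the affix -ir
TOR=ra - signalled by the affix -is
check: sizzoisir -> sizzousir
lemma: sizzo; NUM=ol; TOR=ra


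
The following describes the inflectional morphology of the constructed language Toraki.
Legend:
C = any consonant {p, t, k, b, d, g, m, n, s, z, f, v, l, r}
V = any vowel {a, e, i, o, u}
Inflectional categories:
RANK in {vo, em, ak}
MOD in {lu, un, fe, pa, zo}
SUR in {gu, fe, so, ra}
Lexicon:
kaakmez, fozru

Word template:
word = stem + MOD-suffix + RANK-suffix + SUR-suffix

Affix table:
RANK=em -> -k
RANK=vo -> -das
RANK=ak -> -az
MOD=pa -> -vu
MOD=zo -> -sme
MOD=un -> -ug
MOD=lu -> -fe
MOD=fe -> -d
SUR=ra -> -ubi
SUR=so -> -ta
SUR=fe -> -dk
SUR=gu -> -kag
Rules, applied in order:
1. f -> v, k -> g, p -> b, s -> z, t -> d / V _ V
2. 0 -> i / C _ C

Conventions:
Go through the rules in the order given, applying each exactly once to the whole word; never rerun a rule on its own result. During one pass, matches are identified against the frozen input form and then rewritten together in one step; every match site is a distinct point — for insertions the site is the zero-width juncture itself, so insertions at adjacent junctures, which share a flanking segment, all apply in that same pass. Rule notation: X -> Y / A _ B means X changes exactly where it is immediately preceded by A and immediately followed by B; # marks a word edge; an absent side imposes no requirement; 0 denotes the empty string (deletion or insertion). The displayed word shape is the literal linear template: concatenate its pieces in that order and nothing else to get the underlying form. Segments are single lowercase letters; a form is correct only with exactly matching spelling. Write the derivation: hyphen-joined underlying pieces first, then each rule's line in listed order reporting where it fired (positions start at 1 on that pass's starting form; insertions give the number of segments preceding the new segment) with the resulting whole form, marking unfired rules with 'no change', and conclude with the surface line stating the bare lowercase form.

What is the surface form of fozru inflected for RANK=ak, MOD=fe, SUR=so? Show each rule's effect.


underlying: fozru-d-az-ta
1. f -> v, k -> g, p -> b, s -> z, t -> d / V _ V: no change
2. 0 -> i / C _ C: inserts after position(s) 3, 8: fozirudazita
surface: fozirudazita


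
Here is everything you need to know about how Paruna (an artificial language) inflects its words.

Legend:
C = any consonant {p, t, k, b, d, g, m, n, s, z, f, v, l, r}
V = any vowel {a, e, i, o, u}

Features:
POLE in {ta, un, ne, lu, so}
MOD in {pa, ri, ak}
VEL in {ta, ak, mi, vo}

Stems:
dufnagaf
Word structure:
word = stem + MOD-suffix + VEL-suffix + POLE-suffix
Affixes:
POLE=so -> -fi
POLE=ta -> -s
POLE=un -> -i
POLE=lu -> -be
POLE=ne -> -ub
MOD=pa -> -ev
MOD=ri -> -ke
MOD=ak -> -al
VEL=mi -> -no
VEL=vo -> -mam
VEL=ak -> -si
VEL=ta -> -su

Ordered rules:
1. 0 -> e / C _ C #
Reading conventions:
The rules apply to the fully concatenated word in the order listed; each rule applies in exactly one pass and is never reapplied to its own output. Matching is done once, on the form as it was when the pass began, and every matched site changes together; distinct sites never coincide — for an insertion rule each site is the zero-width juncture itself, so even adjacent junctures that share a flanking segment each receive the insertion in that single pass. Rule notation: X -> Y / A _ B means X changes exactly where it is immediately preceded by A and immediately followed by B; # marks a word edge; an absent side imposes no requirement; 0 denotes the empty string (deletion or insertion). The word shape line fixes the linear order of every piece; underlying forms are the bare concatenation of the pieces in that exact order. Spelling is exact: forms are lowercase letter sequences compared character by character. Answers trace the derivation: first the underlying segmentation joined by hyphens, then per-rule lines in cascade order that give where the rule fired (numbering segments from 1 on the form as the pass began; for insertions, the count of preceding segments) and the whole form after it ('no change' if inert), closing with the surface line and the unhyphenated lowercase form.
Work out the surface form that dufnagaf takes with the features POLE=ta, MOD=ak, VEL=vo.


underlying: dufnagaf-al-mam-s
1. 0 -> e / C _ C #: inserts after position(s) 13: dufnagafalmames
surface: dufnagafalmames


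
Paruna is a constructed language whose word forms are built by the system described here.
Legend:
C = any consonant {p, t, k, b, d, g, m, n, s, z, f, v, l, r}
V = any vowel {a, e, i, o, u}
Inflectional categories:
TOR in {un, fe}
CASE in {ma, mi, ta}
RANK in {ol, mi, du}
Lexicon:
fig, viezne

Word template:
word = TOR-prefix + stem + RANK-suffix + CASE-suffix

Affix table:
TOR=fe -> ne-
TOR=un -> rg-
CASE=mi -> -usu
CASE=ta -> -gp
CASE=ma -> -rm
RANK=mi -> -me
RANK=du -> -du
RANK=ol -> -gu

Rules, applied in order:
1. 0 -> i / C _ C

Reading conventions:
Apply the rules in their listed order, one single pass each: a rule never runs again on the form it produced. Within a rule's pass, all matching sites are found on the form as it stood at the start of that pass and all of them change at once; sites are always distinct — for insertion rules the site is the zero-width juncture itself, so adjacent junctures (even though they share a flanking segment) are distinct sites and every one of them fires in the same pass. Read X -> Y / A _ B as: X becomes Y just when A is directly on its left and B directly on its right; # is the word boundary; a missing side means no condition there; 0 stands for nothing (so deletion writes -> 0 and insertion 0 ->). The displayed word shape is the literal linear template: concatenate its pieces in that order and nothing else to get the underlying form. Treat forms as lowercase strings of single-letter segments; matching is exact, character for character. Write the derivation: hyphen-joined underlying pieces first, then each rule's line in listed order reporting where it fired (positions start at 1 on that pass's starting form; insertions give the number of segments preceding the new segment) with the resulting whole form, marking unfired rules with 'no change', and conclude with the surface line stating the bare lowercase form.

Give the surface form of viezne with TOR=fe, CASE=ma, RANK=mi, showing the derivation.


underlying: ne-viezne-me-rm
1. 0 -> i / C _ C: inserts after position(s) 6, 11: neviezinemerim
surface: neviezinemerim


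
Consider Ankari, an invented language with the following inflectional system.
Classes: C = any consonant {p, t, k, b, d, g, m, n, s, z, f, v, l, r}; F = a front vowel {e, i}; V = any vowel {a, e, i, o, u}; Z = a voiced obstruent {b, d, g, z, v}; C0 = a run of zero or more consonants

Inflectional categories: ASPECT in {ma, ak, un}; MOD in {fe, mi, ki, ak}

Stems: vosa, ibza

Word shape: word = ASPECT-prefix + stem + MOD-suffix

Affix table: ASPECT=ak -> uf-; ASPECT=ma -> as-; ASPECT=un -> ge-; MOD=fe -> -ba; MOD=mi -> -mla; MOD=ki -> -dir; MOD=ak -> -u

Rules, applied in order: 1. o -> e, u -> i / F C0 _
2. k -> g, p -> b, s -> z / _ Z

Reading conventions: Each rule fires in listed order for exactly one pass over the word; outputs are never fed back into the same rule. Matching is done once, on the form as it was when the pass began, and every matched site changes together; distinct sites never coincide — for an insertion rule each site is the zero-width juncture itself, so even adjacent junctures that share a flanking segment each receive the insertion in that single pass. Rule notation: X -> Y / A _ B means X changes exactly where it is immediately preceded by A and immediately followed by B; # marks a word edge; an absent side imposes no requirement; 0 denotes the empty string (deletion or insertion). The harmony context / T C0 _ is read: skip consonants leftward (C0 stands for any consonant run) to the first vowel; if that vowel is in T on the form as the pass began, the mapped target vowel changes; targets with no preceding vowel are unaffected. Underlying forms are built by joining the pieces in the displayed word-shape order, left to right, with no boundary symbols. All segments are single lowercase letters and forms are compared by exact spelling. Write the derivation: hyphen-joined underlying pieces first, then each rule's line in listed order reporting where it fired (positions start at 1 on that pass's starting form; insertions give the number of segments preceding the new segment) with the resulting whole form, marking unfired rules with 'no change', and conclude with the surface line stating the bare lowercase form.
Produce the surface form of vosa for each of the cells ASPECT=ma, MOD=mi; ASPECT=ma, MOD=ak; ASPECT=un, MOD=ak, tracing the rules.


cell ASPECT=ma, MOD=mi:
underlying: as-vosa-mla
1. o -> e, u -> i / F C0 _: no change
2. k -> g, p -> b, s -> z / _ Z: fires at position(s) 2: azvosamla
surface: azvosamla

cell ASPECT=ma, MOD=ak:
underlying: as-vosa-u
1. o -> e, u -> i / F C0 _: no change
2. k -> g, p -> b, s -> z / _ Z: fires at position(s) 2: azvosau
surface: azvosau

cell ASPECT=un, MOD=ak:
underlying: ge-vosa-u
1. o -> e, u -> i / F C0 _: fires at position(s) 4: gevesau
2. k -> g, p -> b, s -> z / _ Z: no change
surface: gevesau


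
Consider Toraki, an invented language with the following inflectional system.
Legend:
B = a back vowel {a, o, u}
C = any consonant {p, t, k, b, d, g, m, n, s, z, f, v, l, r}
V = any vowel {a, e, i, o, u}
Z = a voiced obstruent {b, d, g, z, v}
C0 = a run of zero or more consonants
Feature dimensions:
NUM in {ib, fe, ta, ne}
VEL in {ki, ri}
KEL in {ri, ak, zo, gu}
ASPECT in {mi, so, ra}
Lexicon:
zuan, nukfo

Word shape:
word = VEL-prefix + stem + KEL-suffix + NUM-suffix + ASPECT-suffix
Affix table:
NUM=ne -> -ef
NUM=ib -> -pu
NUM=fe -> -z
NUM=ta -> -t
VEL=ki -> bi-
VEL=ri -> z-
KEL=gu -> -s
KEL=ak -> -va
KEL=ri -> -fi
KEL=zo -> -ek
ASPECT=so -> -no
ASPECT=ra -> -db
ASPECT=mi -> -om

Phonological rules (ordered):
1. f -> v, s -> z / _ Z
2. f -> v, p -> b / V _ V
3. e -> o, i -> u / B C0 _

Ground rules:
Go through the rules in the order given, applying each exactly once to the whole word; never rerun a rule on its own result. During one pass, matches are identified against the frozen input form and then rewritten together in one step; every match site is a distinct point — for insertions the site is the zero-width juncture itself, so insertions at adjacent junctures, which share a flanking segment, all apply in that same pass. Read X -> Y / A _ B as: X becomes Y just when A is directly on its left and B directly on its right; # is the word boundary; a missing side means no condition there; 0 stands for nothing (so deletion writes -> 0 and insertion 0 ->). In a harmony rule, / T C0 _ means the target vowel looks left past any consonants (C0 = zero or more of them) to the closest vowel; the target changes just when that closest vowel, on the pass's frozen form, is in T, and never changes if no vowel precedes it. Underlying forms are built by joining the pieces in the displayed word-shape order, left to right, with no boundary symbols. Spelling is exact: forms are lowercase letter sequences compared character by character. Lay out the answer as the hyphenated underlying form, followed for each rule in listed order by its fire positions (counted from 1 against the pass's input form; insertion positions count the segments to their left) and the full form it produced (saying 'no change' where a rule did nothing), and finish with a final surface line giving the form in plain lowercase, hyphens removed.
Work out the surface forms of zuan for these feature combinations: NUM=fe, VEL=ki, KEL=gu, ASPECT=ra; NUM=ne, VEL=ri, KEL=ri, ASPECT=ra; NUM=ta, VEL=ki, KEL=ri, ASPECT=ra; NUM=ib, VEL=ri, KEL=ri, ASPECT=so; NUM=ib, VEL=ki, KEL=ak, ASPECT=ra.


cell NUM=fe, VEL=ki, KEL=gu, ASPECT=ra:
underlying: bi-zuan-s-z-db
1. f -> v, s -> z / _ Z: fires at position(s) 7: bizuanzzdb
2. f -> v, p -> b / V _ V: no change
3. e -> o, i -> u / B C0 _: no change
surface: bizuanzzdb

cell NUM=ne, VEL=ri, KEL=ri, ASPECT=ra:
underlying: z-zuan-fi-ef-db
1. f -> v, s -> z / _ Z: fires at position(s) 9: zzuanfievdb
2. f -> v, p -> b / V _ V: no change
3. e -> o, i -> u / B C0 _: fires at position(s) 7: zzuanfuevdb
surface: zzuanfuevdb

cell NUM=ta, VEL=ki, KEL=ri, ASPECT=ra:
underlying: bi-zuan-fi-t-db
1. f -> v, s -> z / _ Z: no change
2. f -> v, p -> b / V _ V: no change
3. e -> o, i -> u / B C0 _: fires at position(s) 8: bizuanfutdb
surface: bizuanfutdb

cell NUM=ib, VEL=ri, KEL=ri, ASPECT=so:
underlying: z-zuan-fi-pu-no
1. f -> v, s -> z / _ Z: no change
2. f -> v, p -> b / V _ V: fires at position(s) 8: zzuanfibuno
3. e -> o, i -> u / B C0 _: fires at position(s) 7: zzuanfubuno
surface: zzuanfubuno

cell NUM=ib, VEL=ki, KEL=ak, ASPECT=ra:
underlying: bi-zuan-va-pu-db
1. f -> v, s -> z / _ Z: no change
2. f -> v, p -> b / V _ V: fires at position(s) 9: bizuanvabudb
3. e -> o, i -> u / B C0 _: no change
surface: bizuanvabudb


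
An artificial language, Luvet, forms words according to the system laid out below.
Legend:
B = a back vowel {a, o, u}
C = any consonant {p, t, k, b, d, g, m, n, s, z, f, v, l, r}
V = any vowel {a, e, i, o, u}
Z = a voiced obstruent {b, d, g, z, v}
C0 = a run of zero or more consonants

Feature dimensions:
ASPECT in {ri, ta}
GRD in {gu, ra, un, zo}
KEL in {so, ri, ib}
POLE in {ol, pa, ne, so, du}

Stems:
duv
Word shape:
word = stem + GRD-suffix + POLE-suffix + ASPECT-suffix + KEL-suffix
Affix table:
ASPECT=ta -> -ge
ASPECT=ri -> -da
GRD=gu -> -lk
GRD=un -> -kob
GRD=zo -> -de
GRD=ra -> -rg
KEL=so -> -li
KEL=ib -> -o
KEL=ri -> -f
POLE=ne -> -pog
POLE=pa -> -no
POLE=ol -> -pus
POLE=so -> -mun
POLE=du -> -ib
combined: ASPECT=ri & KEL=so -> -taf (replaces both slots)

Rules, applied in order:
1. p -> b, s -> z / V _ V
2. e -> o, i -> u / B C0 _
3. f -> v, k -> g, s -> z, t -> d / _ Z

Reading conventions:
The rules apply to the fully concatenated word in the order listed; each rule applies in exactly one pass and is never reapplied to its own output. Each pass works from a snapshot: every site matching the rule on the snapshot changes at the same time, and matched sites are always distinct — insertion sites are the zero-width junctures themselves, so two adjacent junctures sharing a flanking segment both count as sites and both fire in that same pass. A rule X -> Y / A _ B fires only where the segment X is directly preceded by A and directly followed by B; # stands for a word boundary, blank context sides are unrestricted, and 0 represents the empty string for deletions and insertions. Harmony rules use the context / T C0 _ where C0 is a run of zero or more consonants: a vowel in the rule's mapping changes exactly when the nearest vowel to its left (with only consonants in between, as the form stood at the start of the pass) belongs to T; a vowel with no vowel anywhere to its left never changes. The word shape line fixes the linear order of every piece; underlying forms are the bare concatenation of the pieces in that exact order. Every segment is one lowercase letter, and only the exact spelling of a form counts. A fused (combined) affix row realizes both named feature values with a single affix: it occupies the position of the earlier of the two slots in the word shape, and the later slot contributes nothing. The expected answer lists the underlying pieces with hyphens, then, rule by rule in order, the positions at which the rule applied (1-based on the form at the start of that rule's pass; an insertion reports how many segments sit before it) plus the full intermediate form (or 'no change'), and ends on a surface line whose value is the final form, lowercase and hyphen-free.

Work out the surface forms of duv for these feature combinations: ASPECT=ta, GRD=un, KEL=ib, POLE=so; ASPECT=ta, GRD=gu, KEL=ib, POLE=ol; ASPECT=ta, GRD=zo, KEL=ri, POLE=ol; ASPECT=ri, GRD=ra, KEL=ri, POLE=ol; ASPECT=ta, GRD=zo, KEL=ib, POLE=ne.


cell ASPECT=ta, GRD=un, KEL=ib, POLE=so:
underlying: duv-kob-mun-ge-o
1. p -> b, s -> z / V _ V: no change
2. e -> o, i -> u / B C0 _: fires at position(s) 11: duvkobmungoo
3. f -> v, k -> g, s -> z, t -> d / _ Z: no change
surface: duvkobmungoo

cell ASPECT=ta, GRD=gu, KEL=ib, POLE=ol:
underlying: duv-lk-pus-ge-o
1. p -> b, s -> z / V _ V: no change
2. e -> o, i -> u / B C0 _: fires at position(s) 10: duvlkpusgoo
3. f -> v, k -> g, s -> z, t -> d / _ Z: fires at position(s) 8: duvlkpuzgoo
surface: duvlkpuzgoo

cell ASPECT=ta, GRD=zo, KEL=ri, POLE=ol:
underlying: duv-de-pus-ge-f
1. p -> b, s -> z / V _ V: fires at position(s) 6: duvdebusgef
2. e -> o, i -> u / B C0 _: fires at position(s) 5, 10: duvdobusgof
3. f -> v, k -> g, s -> z, t -> d / _ Z: fires at position(s) 8: duvdobuzgof
surface: duvdobuzgof

cell ASPECT=ri, GRD=ra, KEL=ri, POLE=ol:
underlying: duv-rg-pus-da-f
1. p -> b, s -> z / V _ V: no change
2. e -> o, i -> u / B C0 _: no change
3. f -> v, k -> g, s -> z, t -> d / _ Z: fires at position(s) 8: duvrgpuzdaf
surface: duvrgpuzdaf

cell ASPECT=ta, GRD=zo, KEL=ib, POLE=ne:
underlying: duv-de-pog-ge-o
1. p -> b, s -> z / V _ V: fires at position(s) 6: duvdeboggeo
2. e -> o, i -> u / B C0 _: fires at position(s) 5, 10: duvdoboggoo
3. f -> v, k -> g, s -> z, t -> d / _ Z: no change
surface: duvdoboggoo
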